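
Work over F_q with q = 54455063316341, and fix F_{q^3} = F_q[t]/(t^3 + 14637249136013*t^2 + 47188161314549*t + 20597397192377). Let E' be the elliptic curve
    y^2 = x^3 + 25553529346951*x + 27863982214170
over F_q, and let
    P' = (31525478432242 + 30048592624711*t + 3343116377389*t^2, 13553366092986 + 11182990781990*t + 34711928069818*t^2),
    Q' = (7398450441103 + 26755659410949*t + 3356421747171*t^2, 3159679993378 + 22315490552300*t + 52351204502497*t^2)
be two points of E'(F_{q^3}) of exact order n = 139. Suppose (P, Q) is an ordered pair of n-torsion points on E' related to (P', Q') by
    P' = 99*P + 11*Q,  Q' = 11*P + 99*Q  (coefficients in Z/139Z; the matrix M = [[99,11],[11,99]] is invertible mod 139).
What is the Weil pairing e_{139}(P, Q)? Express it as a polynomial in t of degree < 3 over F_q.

Alternating bilinearity on E[139] (values in mu_{139} in F_{54455063316341^3}) gives e(P',Q') = e(P,Q)^det(M).
Hence e(P,Q) = e(P',Q')^{25} where 25 = 89^{-1} mod 139.
Miller loop for e_{139} over F_{54455063316341^3}: bits of 139 = 10001011; 7 double steps + 3 add steps, l/v at each.
The quotient is 19094810369889 + 21947557716287*t + 43885888996604*t^2.
Thus e_{139}(P,Q) = 11255683175727 + 45737512814725*t + 10750516104478*t^2.

11255683175727 + 45737512814725*t + 10750516104478*t^2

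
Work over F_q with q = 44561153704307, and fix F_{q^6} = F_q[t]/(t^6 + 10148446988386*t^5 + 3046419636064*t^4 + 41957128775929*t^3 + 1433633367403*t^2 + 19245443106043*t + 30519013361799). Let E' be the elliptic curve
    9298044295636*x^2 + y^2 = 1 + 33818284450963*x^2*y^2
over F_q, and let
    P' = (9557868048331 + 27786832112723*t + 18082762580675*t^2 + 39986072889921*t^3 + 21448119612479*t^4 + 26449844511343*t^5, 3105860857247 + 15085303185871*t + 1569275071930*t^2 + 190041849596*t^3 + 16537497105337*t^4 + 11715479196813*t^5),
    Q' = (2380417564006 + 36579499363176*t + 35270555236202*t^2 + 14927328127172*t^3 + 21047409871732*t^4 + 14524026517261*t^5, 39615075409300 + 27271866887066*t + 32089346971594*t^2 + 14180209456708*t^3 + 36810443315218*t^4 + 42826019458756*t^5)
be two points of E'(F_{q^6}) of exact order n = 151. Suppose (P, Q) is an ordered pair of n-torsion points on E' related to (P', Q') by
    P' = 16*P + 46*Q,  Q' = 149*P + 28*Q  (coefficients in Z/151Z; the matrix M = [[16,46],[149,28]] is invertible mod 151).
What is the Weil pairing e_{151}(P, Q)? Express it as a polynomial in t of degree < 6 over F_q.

17711437466107 + 31981881643328*t + 35298606668179*t^2 + 20324393167297*t^3 + 24147674481215*t^4 + 23652024759917*t^5

The 151-Weil pairing on E[151] over F_{44561153704307} is alternating-bilinear: e_{151}(P',Q') = e_{151}(P,Q)^det(M).
det(M) mod 151 = 87; its inverse in (Z/151)^* is 92 (check: 87*92 mod 151 = 1).
Edwards a_E,d_E -> Montgomery A=35328275620269,B=12963308286388 -> Weierstrass 1995527803523,34465200481110 via alpha=44320349544689,beta=5010228387245.
Build f_{151,P'} and f_{151,Q'} via the 8-bit ladder of 151=10010111_2; evaluate at shifted divisors; quotient in F_{44561153704307^6}.
So e_{151}(P',Q') = 16773162791952 + 5729405105735*t + 9866425461317*t^2 + 11736552193619*t^3 + 15676629433708*t^4 + 42337098107646*t^5.
Thus e_{151}(P,Q) = 17711437466107 + 31981881643328*t + 35298606668179*t^2 + 20324393167297*t^3 + 24147674481215*t^4 + 23652024759917*t^5.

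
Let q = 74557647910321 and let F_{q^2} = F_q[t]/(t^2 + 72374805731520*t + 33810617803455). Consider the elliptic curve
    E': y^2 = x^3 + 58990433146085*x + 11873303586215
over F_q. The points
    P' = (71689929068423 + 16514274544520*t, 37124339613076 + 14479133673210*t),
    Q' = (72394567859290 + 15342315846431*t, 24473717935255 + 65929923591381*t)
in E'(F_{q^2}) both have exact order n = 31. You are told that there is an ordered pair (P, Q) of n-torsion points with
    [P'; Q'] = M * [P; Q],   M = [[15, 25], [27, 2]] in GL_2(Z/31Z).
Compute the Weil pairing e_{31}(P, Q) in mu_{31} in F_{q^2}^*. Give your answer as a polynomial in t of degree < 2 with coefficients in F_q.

57972742735170 + 1988215295223*t

Since e_{31}(P,P)=e_{31}(Q,Q)=1 and e_{31}(Q,P)=e_{31}(P,Q)^{-1}, expanding e_{31}(15*P + 25*Q,27*P + 2*Q) leaves e(P,Q)^det(M).
Inverting 6 mod 31: 26. Thus e_{31}(P,Q) = e(P',Q')^{26}.
Double-and-add over 11111: 5-1 doublings, 5-1 additions; each step l_{T,T}/v_{2T} or l_{T,P'}/v at Q'+S for random S.
Result: e(P',Q') = 37311119968394 + 15173093427924*t.
(37311119968394 + 15173093427924*t)^{26} mod (74557647910321,f) = 57972742735170 + 1988215295223*t.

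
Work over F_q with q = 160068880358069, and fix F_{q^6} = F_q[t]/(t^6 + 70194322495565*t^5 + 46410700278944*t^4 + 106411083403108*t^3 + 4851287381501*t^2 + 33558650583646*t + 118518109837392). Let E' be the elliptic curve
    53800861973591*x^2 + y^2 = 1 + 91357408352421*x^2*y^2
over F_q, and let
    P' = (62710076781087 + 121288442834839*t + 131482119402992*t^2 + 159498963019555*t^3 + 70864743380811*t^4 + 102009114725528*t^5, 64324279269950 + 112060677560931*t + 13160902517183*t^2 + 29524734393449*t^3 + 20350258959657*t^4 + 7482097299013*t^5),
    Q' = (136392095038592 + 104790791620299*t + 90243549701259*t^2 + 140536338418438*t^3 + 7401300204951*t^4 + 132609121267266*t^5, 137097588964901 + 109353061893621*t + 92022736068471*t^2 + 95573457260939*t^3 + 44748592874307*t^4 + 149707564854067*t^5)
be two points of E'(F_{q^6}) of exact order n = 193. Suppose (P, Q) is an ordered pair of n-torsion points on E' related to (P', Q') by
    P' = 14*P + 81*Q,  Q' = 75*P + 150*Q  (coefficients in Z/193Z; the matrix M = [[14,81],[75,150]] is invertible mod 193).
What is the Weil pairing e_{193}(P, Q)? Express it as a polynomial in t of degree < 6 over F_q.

Alternating bilinearity on E[193] (values in mu_{193} in F_{160068880358069^6}) gives e(P',Q') = e(P,Q)^det(M).
14*150 - 81*75 = -3975; reduced mod 193: det = 78, inverse 146.
Edwards->Montgomery: u=(1+y)/(1-y), v=u/x -> 150890597316453v^2=u^3+86292201385310u^2+u; then x_W=70645303584327u+77549338507025: y^2=x^3+130879712031565*x+87986956566739.
Double-and-add over 11000001: 8-1 doublings, 3-1 additions; each step l_{T,T}/v_{2T} or l_{T,P'}/v at Q'+S for random S.
So e_{193}(P',Q') = 111863105128321 + 34643118023293*t + 152140454361208*t^2 + 149707837228588*t^3 + 13237609169107*t^4 + 53870161412083*t^5.
Hence e(P,Q) = 128585969290003 + 77328853887739*t + 85049116477095*t^2 + 11295903364735*t^3 + 28167045041315*t^4 + 100609615764713*t^5 in F_{160068880358069^6}^*.

128585969290003 + 77328853887739*t + 85049116477095*t^2 + 11295903364735*t^3 + 28167045041315*t^4 + 100609615764713*t^5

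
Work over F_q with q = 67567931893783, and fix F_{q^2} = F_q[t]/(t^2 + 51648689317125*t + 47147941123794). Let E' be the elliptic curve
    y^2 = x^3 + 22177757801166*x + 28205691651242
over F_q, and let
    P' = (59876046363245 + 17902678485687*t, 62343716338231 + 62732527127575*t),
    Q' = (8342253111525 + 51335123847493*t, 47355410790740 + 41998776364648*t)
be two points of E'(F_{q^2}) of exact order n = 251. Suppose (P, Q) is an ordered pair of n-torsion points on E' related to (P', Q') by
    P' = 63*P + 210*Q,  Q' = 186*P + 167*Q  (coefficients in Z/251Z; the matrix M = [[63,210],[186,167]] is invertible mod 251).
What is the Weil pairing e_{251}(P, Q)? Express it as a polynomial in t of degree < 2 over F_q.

Under M = [[63,210],[186,167]] in GL_2(Z/251), e_{251}(P',Q') = e_{251}(P,Q)^(63*167-210*186 mod 251).
Inverting 75 mod 251: 164. Thus e_{251}(P,Q) = e(P',Q')^{164}.
Double-and-add over 11111011: 8-1 doublings, 7-1 additions; each step l_{T,T}/v_{2T} or l_{T,P'}/v at Q'+S for random S.
Miller gives e_{251}(P',Q') = 12989310254739 + 30910925453775*t in F_{67567931893783^2}.
Finally e_{251}(P,Q) = 5184888064857 + 11713152488455*t.

5184888064857 + 11713152488455*t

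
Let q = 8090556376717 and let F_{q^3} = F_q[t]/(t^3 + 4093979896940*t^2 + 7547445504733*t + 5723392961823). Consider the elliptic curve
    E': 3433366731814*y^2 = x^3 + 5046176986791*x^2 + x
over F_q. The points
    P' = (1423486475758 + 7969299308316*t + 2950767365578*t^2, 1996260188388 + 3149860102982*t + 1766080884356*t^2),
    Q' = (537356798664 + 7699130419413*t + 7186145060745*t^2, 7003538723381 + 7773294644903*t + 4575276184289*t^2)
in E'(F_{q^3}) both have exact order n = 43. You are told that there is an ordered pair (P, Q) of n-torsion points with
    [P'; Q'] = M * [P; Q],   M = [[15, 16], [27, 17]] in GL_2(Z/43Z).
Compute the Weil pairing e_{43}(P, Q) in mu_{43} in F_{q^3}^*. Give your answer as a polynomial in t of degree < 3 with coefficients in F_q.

Since e_{43}(P,P)=e_{43}(Q,Q)=1 and e_{43}(Q,P)=e_{43}(P,Q)^{-1}, expanding e_{43}(15*P + 16*Q,27*P + 17*Q) leaves e(P,Q)^det(M).
det M = 15*17 - 16*27 = -177 = 38 (mod 43); 38^{-1} = 17 (mod 43).
Montgomery->Weierstrass: x_W = 168383272390*x+5441072710885, y_W=168383272390*y on F_{8090556376717}; lands on y^2=x^3+7800750597491*x+6646128600154.
n = 43 = (101011)_2 (6 bits, wt 4); accumulate f_{43,P'}(Q'+S)/f_{43,P'}(S) along the 5-step ladder.
Miller gives e_{43}(P',Q') = 6737860707559 + 7985067944813*t + 7025370771578*t^2 in F_{8090556376717^3}.
(6737860707559 + 7985067944813*t + 7025370771578*t^2)^{17} mod (8090556376717,f) = 3698649812943 + 7271948071047*t + 1538437512780*t^2.

3698649812943 + 7271948071047*t + 1538437512780*t^2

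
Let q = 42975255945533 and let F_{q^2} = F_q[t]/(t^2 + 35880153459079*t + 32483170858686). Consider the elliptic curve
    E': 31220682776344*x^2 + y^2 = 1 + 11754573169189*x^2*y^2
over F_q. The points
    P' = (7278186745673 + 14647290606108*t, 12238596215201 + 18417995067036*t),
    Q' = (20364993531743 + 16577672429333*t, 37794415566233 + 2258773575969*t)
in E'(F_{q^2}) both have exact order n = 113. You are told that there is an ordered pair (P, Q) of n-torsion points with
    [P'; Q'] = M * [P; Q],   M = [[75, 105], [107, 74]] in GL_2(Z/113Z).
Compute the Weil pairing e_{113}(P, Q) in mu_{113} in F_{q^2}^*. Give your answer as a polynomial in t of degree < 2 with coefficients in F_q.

2382289227463 + 36254848693542*t

Alternating bilinearity on E[113] (values in mu_{113} in F_{42975255945533^2}) gives e(P',Q') = e(P,Q)^det(M).
Inverting 78 mod 113: 71. Thus e_{113}(P,Q) = e(P',Q')^{71}.
Edwards->Montgomery: u=(1+y)/(1-y), v=u/x -> 16167025879020v^2=u^3+u; then x_W=15610341388172u: y^2=x^3+27019639963325*x.
Double-and-add over 1110001: 7-1 doublings, 4-1 additions; each step l_{T,T}/v_{2T} or l_{T,P'}/v at Q'+S for random S.
So e_{113}(P',Q') = 30760505831142 + 35204637681295*t.
Raise to 71: e(P,Q) = 2382289227463 + 36254848693542*t in mu_{113}.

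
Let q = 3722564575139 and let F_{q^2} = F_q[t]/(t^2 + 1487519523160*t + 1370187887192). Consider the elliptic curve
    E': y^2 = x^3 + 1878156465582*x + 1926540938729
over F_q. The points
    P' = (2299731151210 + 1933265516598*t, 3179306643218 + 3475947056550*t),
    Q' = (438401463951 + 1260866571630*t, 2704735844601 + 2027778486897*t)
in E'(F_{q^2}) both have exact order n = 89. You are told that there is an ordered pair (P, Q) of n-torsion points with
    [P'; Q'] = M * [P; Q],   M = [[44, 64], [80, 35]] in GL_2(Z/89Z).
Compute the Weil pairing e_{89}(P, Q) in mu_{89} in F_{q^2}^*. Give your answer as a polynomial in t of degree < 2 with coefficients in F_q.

e_{89}(aP+bQ,cP+dQ) = e_{89}(P,Q)^(ad-bc); with (a,b,c,d)=(44,64,80,35) this gives the det-89 law.
Inverting 69 mod 89: 40. Thus e_{89}(P,Q) = e(P',Q')^{40}.
n = 89 = (1011001)_2 (7 bits, wt 4); accumulate f_{89,P'}(Q'+S)/f_{89,P'}(S) along the 6-step ladder.
f_P(D_Q)/f_Q(D_P) = 1680577648167 + 2337280673916*t.
(1680577648167 + 2337280673916*t)^{40} mod (3722564575139,f) = 867310424985 + 1483645319812*t.

867310424985 + 1483645319812*t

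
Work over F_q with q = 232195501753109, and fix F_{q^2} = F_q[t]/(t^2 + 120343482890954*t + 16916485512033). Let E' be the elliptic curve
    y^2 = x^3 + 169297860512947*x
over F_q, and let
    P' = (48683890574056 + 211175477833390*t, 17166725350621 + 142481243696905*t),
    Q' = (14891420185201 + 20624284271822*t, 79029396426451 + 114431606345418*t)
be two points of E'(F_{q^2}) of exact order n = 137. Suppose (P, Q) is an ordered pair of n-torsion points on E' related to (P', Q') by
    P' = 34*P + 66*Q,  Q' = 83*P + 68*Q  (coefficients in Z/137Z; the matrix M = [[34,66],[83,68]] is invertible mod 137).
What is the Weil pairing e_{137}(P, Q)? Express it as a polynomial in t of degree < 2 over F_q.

21848628432924 + 21958139571814*t

e_{137} is bilinear + alternating on E[137], so e_{137}(34*P + 66*Q, 83*P + 68*Q) = e_{137}(P,Q)^(34*68-66*83).
det(M) mod 137 = 122; its inverse in (Z/137)^* is 73 (check: 122*73 mod 137 = 1).
Run Miller on y^2=x^3+169297860512947*x over F_{232195501753109}: ladder 10001001 (8 bits); e = f_P(D_Q)/f_Q(D_P).
f_P(D_Q)/f_Q(D_P) = 18128536811674 + 187120843228852*t.
e_{137}(P,Q) = (18128536811674 + 187120843228852*t)^{73} = 21848628432924 + 21958139571814*t.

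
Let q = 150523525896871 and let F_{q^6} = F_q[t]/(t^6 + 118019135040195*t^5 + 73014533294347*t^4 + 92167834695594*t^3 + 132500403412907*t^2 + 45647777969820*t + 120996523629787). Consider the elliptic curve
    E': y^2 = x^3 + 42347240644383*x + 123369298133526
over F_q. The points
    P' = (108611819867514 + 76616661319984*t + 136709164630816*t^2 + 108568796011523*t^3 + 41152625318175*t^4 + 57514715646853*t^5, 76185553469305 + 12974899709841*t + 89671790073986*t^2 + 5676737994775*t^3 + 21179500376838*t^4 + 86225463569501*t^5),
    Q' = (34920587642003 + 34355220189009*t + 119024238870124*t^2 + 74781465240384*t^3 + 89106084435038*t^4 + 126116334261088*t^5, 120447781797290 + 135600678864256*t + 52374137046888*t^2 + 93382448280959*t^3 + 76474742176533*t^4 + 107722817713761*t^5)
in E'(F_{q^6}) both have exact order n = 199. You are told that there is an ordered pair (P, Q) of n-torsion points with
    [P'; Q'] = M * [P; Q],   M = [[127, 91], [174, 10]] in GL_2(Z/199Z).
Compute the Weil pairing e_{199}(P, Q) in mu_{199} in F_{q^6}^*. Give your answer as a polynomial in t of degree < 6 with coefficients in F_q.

Since e_{199}(P,P)=e_{199}(Q,Q)=1 and e_{199}(Q,P)=e_{199}(P,Q)^{-1}, expanding e_{199}(127*P + 91*Q,174*P + 10*Q) leaves e(P,Q)^det(M).
So e_{199}(P,Q) = e_{199}(P',Q')^{43}, since 162*43 = 1 mod 199.
Double-and-add over 11000111: 8-1 doublings, 5-1 additions; each step l_{T,T}/v_{2T} or l_{T,P'}/v at Q'+S for random S.
e_{199}(P',Q') = 123682610761087 + 146638003779349*t + 10125751153287*t^2 + 149539534934737*t^3 + 139161079668930*t^4 + 130549557766461*t^5.
(123682610761087 + 146638003779349*t + 10125751153287*t^2 + 149539534934737*t^3 + 139161079668930*t^4 + 130549557766461*t^5)^{43} mod (150523525896871,f) = 148746819940900 + 142430861383653*t + 15679327547650*t^2 + 64514075490808*t^3 + 29783264499354*t^4 + 89308079533881*t^5.

148746819940900 + 142430861383653*t + 15679327547650*t^2 + 64514075490808*t^3 + 29783264499354*t^4 + 89308079533881*t^5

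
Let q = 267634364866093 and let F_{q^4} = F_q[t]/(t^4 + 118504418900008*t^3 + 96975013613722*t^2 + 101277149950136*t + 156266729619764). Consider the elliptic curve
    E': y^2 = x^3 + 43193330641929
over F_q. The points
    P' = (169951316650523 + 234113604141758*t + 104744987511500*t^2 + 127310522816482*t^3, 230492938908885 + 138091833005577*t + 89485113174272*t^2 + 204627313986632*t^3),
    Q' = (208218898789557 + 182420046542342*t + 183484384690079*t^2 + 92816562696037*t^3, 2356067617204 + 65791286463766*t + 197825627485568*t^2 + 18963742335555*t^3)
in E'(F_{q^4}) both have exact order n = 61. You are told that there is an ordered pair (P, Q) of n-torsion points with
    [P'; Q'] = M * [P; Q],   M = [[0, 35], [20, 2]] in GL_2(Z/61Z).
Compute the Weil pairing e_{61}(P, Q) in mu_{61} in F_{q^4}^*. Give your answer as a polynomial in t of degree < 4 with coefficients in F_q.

84200161501492 + 13572649991973*t + 235644150963259*t^2 + 157593130663912*t^3

e_{61}(aP+bQ,cP+dQ) = e_{61}(P,Q)^(ad-bc); with (a,b,c,d)=(0,35,20,2) this gives the det-61 law.
det(M) mod 61 = 32; its inverse in (Z/61)^* is 21 (check: 32*21 mod 61 = 1).
n = 61 = (111101)_2 (6 bits, wt 5); accumulate f_{61,P'}(Q'+S)/f_{61,P'}(S) along the 5-step ladder.
Miller gives e_{61}(P',Q') = 98284457684842 + 220865994687096*t + 57324155390506*t^2 + 267628901433385*t^3 in F_{267634364866093^4}.
e_{61}(P,Q) = (98284457684842 + 220865994687096*t + 57324155390506*t^2 + 267628901433385*t^3)^{21} = 84200161501492 + 13572649991973*t + 235644150963259*t^2 + 157593130663912*t^3.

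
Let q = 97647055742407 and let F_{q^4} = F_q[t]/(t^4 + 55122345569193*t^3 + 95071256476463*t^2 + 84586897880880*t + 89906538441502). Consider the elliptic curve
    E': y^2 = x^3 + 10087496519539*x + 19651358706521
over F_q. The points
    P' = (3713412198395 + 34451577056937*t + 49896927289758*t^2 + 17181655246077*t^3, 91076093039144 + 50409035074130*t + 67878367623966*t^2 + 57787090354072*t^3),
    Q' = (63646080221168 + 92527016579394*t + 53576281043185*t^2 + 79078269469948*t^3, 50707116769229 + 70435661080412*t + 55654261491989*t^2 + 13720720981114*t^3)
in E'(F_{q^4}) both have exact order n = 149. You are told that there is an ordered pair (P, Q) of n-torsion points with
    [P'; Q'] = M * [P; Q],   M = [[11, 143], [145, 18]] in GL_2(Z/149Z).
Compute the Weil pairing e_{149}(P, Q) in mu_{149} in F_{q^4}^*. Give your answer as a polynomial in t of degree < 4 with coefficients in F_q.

3776812086956 + 57331045608209*t + 7197231596821*t^2 + 35753190283770*t^3

Since e_{149}(P,P)=e_{149}(Q,Q)=1 and e_{149}(Q,P)=e_{149}(P,Q)^{-1}, expanding e_{149}(11*P + 143*Q,145*P + 18*Q) leaves e(P,Q)^det(M).
det M = 11*18 - 143*145 = -20537 = 25 (mod 149); 25^{-1} = 6 (mod 149).
Build f_{149,P'} and f_{149,Q'} via the 8-bit ladder of 149=10010101_2; evaluate at shifted divisors; quotient in F_{97647055742407^4}.
Result: e(P',Q') = 26797673000820 + 3252119112109*t + 59401520401177*t^2 + 9129233707825*t^3.
Raise to 6: e(P,Q) = 3776812086956 + 57331045608209*t + 7197231596821*t^2 + 35753190283770*t^3 in mu_{149}.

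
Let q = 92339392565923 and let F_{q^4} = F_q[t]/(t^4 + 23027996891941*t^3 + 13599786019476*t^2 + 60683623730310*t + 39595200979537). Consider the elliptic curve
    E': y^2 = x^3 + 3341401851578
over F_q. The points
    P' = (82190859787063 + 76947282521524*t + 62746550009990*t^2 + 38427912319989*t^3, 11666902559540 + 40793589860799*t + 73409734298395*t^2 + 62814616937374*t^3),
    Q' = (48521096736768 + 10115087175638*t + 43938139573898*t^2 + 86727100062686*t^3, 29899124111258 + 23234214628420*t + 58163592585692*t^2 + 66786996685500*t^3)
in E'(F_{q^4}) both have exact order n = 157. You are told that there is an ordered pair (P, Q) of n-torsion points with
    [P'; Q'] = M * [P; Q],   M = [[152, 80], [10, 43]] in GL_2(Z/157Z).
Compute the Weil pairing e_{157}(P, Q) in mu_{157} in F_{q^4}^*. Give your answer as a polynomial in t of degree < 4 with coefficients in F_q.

e_{157} is bilinear + alternating on E[157], so e_{157}(152*P + 80*Q, 10*P + 43*Q) = e_{157}(P,Q)^(152*43-80*10).
det(M) mod 157 = 84; its inverse in (Z/157)^* is 43 (check: 84*43 mod 157 = 1).
Run Miller on y^2=x^3+3341401851578 over F_{92339392565923}: ladder 10011101 (8 bits); e = f_P(D_Q)/f_Q(D_P).
Result: e(P',Q') = 14330907522959 + 82309874418544*t + 62326369831444*t^2 + 81018782575024*t^3.
(14330907522959 + 82309874418544*t + 62326369831444*t^2 + 81018782575024*t^3)^{43} mod (92339392565923,f) = 38314742322326 + 78829341326306*t + 67230837935308*t^2 + 7583292958640*t^3.

38314742322326 + 78829341326306*t + 67230837935308*t^2 + 7583292958640*t^3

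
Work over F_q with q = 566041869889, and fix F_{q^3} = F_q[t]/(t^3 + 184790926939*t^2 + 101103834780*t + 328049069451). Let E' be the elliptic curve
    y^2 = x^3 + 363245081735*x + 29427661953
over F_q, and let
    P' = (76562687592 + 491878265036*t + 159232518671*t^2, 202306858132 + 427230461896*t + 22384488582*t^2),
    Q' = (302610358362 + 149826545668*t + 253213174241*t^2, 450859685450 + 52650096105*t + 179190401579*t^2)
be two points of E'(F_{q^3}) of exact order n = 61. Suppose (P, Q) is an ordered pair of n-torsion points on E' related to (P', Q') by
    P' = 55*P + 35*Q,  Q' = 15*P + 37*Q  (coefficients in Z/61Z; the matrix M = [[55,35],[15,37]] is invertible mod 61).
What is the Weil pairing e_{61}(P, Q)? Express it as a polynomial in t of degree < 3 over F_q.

389313702061 + 192737292539*t + 207487148012*t^2

Since e_{61}(P,P)=e_{61}(Q,Q)=1 and e_{61}(Q,P)=e_{61}(P,Q)^{-1}, expanding e_{61}(55*P + 35*Q,15*P + 37*Q) leaves e(P,Q)^det(M).
So e_{61}(P,Q) = e_{61}(P',Q')^{4}, since 46*4 = 1 mod 61.
Miller loop for e_{61} over F_{566041869889^3}: bits of 61 = 111101; 5 double steps + 4 add steps, l/v at each.
Result: e(P',Q') = 50468779557 + 73600382090*t + 504382313468*t^2.
(50468779557 + 73600382090*t + 504382313468*t^2)^{4} mod (566041869889,f) = 389313702061 + 192737292539*t + 207487148012*t^2.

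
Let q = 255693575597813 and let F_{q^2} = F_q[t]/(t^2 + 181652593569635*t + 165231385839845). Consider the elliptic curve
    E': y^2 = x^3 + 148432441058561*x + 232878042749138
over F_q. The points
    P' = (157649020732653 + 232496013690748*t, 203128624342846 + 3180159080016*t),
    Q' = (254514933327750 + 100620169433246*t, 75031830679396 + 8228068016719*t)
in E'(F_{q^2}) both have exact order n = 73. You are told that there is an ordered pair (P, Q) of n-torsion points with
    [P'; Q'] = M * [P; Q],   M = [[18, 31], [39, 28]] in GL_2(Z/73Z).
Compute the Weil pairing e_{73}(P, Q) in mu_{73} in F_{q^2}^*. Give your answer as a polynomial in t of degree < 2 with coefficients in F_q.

Under M = [[18,31],[39,28]] in GL_2(Z/73), e_{73}(P',Q') = e_{73}(P,Q)^(18*28-31*39 mod 73).
Hence e(P,Q) = e(P',Q')^{38} where 38 = 25^{-1} mod 73.
Miller loop for e_{73} over F_{255693575597813^2}: bits of 73 = 1001001; 6 double steps + 2 add steps, l/v at each.
So e_{73}(P',Q') = 60629628798105 + 168886436654141*t.
Raise to 38: e(P,Q) = 131746346310856 + 131535238372058*t in mu_{73}.

131746346310856 + 131535238372058*t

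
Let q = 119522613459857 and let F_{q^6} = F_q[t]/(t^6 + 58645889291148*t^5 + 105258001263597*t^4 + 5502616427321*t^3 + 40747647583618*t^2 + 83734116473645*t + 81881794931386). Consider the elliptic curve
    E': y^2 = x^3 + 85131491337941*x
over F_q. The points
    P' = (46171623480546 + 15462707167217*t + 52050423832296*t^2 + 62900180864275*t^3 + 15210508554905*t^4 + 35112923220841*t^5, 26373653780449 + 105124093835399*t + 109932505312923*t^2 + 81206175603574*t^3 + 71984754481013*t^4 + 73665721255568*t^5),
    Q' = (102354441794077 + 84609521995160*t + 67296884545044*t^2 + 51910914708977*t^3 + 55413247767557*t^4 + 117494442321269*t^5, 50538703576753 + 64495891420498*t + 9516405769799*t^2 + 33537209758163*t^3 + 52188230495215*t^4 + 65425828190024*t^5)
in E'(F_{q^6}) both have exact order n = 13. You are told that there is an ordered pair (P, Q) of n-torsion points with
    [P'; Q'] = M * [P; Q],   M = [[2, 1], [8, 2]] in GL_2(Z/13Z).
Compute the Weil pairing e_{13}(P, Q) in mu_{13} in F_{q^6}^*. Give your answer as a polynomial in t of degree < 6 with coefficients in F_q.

43080025455618 + 6562727941450*t + 51394281448240*t^2 + 100673254593448*t^3 + 59717313207996*t^4 + 105700853673569*t^5

e_{13}(aP+bQ,cP+dQ) = e_{13}(P,Q)^(ad-bc); with (a,b,c,d)=(2,1,8,2) this gives the det-13 law.
Inverting 9 mod 13: 3. Thus e_{13}(P,Q) = e(P',Q')^{3}.
Run Miller on y^2=x^3+85131491337941*x over F_{119522613459857}: ladder 1101 (4 bits); e = f_P(D_Q)/f_Q(D_P).
So e_{13}(P',Q') = 43187166213635 + 88234501507963*t + 39005641620307*t^2 + 116880367926709*t^3 + 59007180178485*t^4 + 101705031811540*t^5.
(43187166213635 + 88234501507963*t + 39005641620307*t^2 + 116880367926709*t^3 + 59007180178485*t^4 + 101705031811540*t^5)^{3} mod (119522613459857,f) = 43080025455618 + 6562727941450*t + 51394281448240*t^2 + 100673254593448*t^3 + 59717313207996*t^4 + 105700853673569*t^5.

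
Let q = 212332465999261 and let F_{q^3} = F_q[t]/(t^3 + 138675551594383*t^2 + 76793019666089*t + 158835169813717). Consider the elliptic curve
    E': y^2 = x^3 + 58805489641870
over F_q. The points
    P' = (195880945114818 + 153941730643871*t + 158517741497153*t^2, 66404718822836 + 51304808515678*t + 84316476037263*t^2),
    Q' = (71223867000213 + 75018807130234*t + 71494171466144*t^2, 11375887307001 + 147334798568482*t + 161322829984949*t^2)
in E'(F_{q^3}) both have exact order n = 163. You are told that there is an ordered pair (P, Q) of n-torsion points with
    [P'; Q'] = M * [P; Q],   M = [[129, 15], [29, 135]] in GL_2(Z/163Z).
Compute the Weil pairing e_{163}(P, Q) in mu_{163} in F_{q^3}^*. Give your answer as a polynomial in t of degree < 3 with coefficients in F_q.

e_{163} is bilinear + alternating on E[163], so e_{163}(129*P + 15*Q, 29*P + 135*Q) = e_{163}(P,Q)^(129*135-15*29).
So e_{163}(P,Q) = e_{163}(P',Q')^{99}, since 28*99 = 1 mod 163.
Build f_{163,P'} and f_{163,Q'} via the 8-bit ladder of 163=10100011_2; evaluate at shifted divisors; quotient in F_{212332465999261^3}.
Miller gives e_{163}(P',Q') = 105350472277521 + 129715959872543*t + 185120182736172*t^2 in F_{212332465999261^3}.
e_{163}(P,Q) = (105350472277521 + 129715959872543*t + 185120182736172*t^2)^{99} = 135124859673491 + 79679970387071*t + 111116023047459*t^2.

135124859673491 + 79679970387071*t + 111116023047459*t^2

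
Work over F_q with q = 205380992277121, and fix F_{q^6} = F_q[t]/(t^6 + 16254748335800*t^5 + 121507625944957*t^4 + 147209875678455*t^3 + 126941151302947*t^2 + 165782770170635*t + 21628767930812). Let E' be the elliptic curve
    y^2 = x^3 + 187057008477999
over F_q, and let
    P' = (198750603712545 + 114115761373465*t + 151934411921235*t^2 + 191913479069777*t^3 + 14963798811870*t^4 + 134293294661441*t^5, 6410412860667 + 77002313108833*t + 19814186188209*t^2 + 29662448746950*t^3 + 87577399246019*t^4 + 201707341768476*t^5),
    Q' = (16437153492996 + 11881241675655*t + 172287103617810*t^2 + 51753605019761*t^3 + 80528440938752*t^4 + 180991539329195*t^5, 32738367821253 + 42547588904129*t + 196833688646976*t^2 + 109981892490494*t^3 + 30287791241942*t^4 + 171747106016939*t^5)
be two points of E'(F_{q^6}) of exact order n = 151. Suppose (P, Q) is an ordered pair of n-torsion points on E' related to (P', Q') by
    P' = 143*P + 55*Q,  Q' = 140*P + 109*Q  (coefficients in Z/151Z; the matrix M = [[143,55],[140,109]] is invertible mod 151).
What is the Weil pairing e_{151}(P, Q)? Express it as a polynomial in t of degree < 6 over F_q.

Alternating bilinearity on E[151] (values in mu_{151} in F_{205380992277121^6}) gives e(P',Q') = e(P,Q)^det(M).
Inverting 35 mod 151: 82. Thus e_{151}(P,Q) = e(P',Q')^{82}.
Run Miller on y^2=x^3+187057008477999 over F_{205380992277121}: ladder 10010111 (8 bits); e = f_P(D_Q)/f_Q(D_P).
So e_{151}(P',Q') = 86913290129835 + 73298411608217*t + 79364951421537*t^2 + 153135366148612*t^3 + 52007436262858*t^4 + 114329240381710*t^5.
Finally e_{151}(P,Q) = 48029328509868 + 132104869813868*t + 73111053560227*t^2 + 11681568019216*t^3 + 3237102917403*t^4 + 119988194875584*t^5.

48029328509868 + 132104869813868*t + 73111053560227*t^2 + 11681568019216*t^3 + 3237102917403*t^4 + 119988194875584*t^5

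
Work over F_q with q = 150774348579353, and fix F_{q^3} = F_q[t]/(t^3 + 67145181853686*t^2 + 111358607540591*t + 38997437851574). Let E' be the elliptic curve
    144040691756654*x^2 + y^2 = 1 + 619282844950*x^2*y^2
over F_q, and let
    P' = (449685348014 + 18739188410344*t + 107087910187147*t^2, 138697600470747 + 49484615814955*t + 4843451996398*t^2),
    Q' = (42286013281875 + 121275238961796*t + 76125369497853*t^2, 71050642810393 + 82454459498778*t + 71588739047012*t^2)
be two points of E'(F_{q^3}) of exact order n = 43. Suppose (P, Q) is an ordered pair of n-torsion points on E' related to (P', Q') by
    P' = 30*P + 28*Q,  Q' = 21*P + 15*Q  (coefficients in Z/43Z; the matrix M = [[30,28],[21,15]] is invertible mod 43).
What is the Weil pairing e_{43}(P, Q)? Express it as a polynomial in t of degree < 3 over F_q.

e_{43}(aP+bQ,cP+dQ) = e_{43}(P,Q)^(ad-bc); with (a,b,c,d)=(30,28,21,15) this gives the det-43 law.
Hence e(P,Q) = e(P',Q')^{19} where 19 = 34^{-1} mod 43.
Edwards a_E,d_E -> Montgomery A=78924875527748,B=34715133765026 -> Weierstrass 102180716433484,129347751655328 via alpha=24109995766934,beta=35855352227926.
n = 43 = (101011)_2 (6 bits, wt 4); accumulate f_{43,P'}(Q'+S)/f_{43,P'}(S) along the 5-step ladder.
The quotient is 112674089520090 + 110491379892121*t + 35329189691108*t^2.
Thus e_{43}(P,Q) = 57230962514737 + 120222136754323*t + 136404461163385*t^2.

57230962514737 + 120222136754323*t + 136404461163385*t^2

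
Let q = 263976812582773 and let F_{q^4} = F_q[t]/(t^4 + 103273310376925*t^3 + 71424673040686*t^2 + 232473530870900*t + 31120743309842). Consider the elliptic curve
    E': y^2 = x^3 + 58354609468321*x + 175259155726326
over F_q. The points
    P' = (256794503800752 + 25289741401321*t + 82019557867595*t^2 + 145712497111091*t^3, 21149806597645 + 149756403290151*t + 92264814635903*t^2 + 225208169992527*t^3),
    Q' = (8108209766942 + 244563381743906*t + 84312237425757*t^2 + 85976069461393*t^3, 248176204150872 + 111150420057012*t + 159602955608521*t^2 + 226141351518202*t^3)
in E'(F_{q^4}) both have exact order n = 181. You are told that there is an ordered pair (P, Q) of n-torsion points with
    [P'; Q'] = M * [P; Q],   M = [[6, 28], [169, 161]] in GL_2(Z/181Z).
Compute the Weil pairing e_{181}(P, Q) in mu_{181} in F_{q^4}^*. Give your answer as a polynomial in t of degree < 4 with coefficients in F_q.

Alternating bilinearity on E[181] (values in mu_{181} in F_{263976812582773^4}) gives e(P',Q') = e(P,Q)^det(M).
So e_{181}(P,Q) = e_{181}(P',Q')^{150}, since 35*150 = 1 mod 181.
Double-and-add over 10110101: 8-1 doublings, 5-1 additions; each step l_{T,T}/v_{2T} or l_{T,P'}/v at Q'+S for random S.
The quotient is 141347422007711 + 191030268946084*t + 34184092776104*t^2 + 236513511064987*t^3.
e_{181}(P,Q) = (141347422007711 + 191030268946084*t + 34184092776104*t^2 + 236513511064987*t^3)^{150} = 177945406760766 + 243737461523386*t + 171549697948507*t^2 + 140127630611535*t^3.

177945406760766 + 243737461523386*t + 171549697948507*t^2 + 140127630611535*t^3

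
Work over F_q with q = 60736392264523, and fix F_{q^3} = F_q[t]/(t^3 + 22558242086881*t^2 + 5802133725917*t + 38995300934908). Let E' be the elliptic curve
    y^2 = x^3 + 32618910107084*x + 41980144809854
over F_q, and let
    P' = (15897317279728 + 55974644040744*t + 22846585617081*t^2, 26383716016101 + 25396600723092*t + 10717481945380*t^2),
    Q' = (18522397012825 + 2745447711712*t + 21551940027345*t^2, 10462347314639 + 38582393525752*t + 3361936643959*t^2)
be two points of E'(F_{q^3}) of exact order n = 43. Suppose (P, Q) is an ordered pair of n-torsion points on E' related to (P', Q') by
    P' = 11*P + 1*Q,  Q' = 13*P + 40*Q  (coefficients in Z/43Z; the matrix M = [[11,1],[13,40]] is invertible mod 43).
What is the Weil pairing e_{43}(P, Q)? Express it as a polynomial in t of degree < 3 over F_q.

The 43-Weil pairing on E[43] over F_{60736392264523} is alternating-bilinear: e_{43}(P',Q') = e_{43}(P,Q)^det(M).
det M = 11*40 - 1*13 = 427 = 40 (mod 43); 40^{-1} = 14 (mod 43).
Double-and-add over 101011: 6-1 doublings, 4-1 additions; each step l_{T,T}/v_{2T} or l_{T,P'}/v at Q'+S for random S.
The quotient is 46533284839277 + 48734199978841*t + 39818812174298*t^2.
Hence e(P,Q) = 2756311380839 + 15694322960649*t + 13285101585869*t^2 in F_{60736392264523^3}^*.

2756311380839 + 15694322960649*t + 13285101585869*t^2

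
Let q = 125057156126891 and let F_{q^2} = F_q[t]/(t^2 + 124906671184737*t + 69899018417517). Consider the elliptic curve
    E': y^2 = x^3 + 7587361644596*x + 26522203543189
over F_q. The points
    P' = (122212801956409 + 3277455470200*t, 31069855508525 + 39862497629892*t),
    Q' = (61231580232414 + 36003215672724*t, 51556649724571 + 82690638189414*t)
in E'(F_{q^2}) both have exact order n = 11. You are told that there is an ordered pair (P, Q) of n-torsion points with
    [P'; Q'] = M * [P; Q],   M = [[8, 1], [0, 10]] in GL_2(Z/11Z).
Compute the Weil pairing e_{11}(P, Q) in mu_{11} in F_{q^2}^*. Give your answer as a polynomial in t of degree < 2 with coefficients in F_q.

110400576014620 + 18661631164447*t

Alternating bilinearity on E[11] (values in mu_{11} in F_{125057156126891^2}) gives e(P',Q') = e(P,Q)^det(M).
det(M) mod 11 = 3; its inverse in (Z/11)^* is 4 (check: 3*4 mod 11 = 1).
n = 11 = (1011)_2 (4 bits, wt 3); accumulate f_{11,P'}(Q'+S)/f_{11,P'}(S) along the 3-step ladder.
e_{11}(P',Q') = 36996068713317 + 105217481748984*t.
Thus e_{11}(P,Q) = 110400576014620 + 18661631164447*t.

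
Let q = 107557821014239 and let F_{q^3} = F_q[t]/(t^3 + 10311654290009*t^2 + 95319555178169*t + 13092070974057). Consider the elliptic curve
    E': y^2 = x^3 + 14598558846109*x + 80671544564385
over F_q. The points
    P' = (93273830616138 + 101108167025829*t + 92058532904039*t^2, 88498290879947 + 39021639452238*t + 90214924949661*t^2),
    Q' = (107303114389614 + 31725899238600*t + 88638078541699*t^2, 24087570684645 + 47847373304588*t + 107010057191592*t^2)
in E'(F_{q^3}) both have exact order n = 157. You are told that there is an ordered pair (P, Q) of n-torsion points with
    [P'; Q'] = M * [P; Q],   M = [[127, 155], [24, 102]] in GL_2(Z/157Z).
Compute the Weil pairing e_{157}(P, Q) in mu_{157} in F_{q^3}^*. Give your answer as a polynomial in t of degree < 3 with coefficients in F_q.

Under M = [[127,155],[24,102]] in GL_2(Z/157), e_{157}(P',Q') = e_{157}(P,Q)^(127*102-155*24 mod 157).
det M = 127*102 - 155*24 = 9234 = 128 (mod 157); 128^{-1} = 92 (mod 157).
Build f_{157,P'} and f_{157,Q'} via the 8-bit ladder of 157=10011101_2; evaluate at shifted divisors; quotient in F_{107557821014239^3}.
The quotient is 76901883565603 + 91925237960173*t + 68285829447198*t^2.
Finally e_{157}(P,Q) = 60743519121784 + 694486130337*t + 97752171648929*t^2.

60743519121784 + 694486130337*t + 97752171648929*t^2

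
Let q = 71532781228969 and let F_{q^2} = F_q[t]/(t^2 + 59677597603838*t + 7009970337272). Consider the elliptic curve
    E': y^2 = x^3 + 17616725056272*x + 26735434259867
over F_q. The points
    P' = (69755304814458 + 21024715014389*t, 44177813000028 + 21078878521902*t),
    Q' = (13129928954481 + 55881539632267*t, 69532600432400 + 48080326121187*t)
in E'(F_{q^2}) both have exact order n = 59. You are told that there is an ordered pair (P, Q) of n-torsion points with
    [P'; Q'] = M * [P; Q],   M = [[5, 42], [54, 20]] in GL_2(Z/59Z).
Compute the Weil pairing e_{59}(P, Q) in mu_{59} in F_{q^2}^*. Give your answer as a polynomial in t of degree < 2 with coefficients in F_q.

70530208205770 + 12383778468143*t

e_{59}(aP+bQ,cP+dQ) = e_{59}(P,Q)^(ad-bc); with (a,b,c,d)=(5,42,54,20) this gives the det-59 law.
det(M) mod 59 = 15; its inverse in (Z/59)^* is 4 (check: 15*4 mod 59 = 1).
Miller loop for e_{59} over F_{71532781228969^2}: bits of 59 = 111011; 5 double steps + 4 add steps, l/v at each.
Miller gives e_{59}(P',Q') = 65070271106566 + 3891107795126*t in F_{71532781228969^2}.
Finally e_{59}(P,Q) = 70530208205770 + 12383778468143*t.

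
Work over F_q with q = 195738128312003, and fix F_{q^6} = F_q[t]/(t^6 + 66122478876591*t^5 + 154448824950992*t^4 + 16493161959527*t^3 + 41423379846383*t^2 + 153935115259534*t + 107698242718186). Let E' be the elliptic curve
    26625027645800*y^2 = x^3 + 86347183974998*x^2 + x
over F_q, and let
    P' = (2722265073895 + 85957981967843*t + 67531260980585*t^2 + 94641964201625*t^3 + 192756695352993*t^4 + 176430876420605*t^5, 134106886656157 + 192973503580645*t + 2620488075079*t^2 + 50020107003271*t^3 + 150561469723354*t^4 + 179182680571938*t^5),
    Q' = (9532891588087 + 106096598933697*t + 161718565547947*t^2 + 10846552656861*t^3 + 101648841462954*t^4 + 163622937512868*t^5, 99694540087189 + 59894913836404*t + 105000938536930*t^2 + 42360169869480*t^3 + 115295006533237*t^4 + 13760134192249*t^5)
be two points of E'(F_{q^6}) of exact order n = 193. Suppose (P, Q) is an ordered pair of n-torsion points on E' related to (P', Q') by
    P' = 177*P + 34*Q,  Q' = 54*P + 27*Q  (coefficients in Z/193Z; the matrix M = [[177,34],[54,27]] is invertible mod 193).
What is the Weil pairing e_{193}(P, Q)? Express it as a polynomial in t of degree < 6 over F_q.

95139597966410 + 183123038453676*t + 17059835746682*t^2 + 175997334742555*t^3 + 93561531691264*t^4 + 127489829854052*t^5

The 193-Weil pairing on E[193] over F_{195738128312003} is alternating-bilinear: e_{193}(P',Q') = e_{193}(P,Q)^det(M).
Inverting 48 mod 193: 189. Thus e_{193}(P,Q) = e(P',Q')^{189}.
Montgomery->Weierstrass: x_W = 62608672083106*x+91268660352171, y_W=62608672083106*y on F_{195738128312003}; lands on y^2=x^3+164534551601009*x+43554907232637.
Run Miller on y^2=x^3+164534551601009*x+43554907232637 over F_{195738128312003}: ladder 11000001 (8 bits); e = f_P(D_Q)/f_Q(D_P).
f_P(D_Q)/f_Q(D_P) = 14339457729217 + 91156658064788*t + 71956194872923*t^2 + 71297360084726*t^3 + 124246629371243*t^4 + 96787589625041*t^5.
(14339457729217 + 91156658064788*t + 71956194872923*t^2 + 71297360084726*t^3 + 124246629371243*t^4 + 96787589625041*t^5)^{189} mod (195738128312003,f) = 95139597966410 + 183123038453676*t + 17059835746682*t^2 + 175997334742555*t^3 + 93561531691264*t^4 + 127489829854052*t^5.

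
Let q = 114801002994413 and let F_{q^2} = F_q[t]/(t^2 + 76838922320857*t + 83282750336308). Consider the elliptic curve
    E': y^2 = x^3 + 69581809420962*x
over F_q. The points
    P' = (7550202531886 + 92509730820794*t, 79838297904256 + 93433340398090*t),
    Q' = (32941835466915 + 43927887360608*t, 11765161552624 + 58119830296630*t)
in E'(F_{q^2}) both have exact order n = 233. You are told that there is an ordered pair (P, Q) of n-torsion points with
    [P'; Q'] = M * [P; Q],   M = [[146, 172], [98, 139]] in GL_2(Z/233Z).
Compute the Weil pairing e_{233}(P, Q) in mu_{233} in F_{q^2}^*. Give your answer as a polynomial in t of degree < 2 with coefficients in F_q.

Under M = [[146,172],[98,139]] in GL_2(Z/233), e_{233}(P',Q') = e_{233}(P,Q)^(146*139-172*98 mod 233).
Hence e(P,Q) = e(P',Q')^{94} where 94 = 176^{-1} mod 233.
n = 233 = (11101001)_2 (8 bits, wt 5); accumulate f_{233,P'}(Q'+S)/f_{233,P'}(S) along the 7-step ladder.
Result: e(P',Q') = 108428837124121 + 102556665607922*t.
Raise to 94: e(P,Q) = 12020585837099 + 92254790722908*t in mu_{233}.

12020585837099 + 92254790722908*t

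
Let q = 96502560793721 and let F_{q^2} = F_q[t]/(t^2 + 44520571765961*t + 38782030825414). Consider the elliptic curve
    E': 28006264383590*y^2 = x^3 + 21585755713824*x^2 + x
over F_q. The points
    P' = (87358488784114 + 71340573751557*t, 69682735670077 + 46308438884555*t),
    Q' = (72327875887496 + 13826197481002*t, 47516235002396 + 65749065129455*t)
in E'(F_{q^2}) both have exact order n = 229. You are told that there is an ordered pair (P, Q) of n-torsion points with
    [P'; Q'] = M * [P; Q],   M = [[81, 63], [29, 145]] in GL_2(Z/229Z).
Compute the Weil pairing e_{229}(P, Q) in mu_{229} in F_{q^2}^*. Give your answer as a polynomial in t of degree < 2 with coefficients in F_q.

14211730115131 + 172776148072*t

Alternating bilinearity on E[229] (values in mu_{229} in F_{96502560793721^2}) gives e(P',Q') = e(P,Q)^det(M).
det M = 81*145 - 63*29 = 9918 = 71 (mod 229); 71^{-1} = 100 (mod 229).
Montgomery->Weierstrass: x_W = 1179108550668*x+34012555906764, y_W=1179108550668*y on F_{96502560793721}; lands on y^2=x^3+58058855255131*x+67198602962854.
8-bit Miller (11100101) on E'/F_{96502560793721} with a'=58058855255131, b'=67198602962854: accumulate tangent/chord ratios at Q'+S and P'+S'.
e_{229}(P',Q') = 2454344743387 + 28364115171061*t.
(2454344743387 + 28364115171061*t)^{100} mod (96502560793721,f) = 14211730115131 + 172776148072*t.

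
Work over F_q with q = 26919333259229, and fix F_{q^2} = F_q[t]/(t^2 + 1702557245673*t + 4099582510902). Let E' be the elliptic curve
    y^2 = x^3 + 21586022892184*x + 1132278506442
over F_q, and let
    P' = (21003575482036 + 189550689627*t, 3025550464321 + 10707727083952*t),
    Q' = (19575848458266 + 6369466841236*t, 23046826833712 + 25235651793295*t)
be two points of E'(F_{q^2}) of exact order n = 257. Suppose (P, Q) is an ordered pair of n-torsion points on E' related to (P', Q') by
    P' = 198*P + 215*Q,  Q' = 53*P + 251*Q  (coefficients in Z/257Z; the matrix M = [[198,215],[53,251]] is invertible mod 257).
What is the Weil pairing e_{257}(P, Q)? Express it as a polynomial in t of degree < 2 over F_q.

Since e_{257}(P,P)=e_{257}(Q,Q)=1 and e_{257}(Q,P)=e_{257}(P,Q)^{-1}, expanding e_{257}(198*P + 215*Q,53*P + 251*Q) leaves e(P,Q)^det(M).
det(M) mod 257 = 10; its inverse in (Z/257)^* is 180 (check: 10*180 mod 257 = 1).
Build f_{257,P'} and f_{257,Q'} via the 9-bit ladder of 257=100000001_2; evaluate at shifted divisors; quotient in F_{26919333259229^2}.
Miller gives e_{257}(P',Q') = 20543248597155 + 1503705274816*t in F_{26919333259229^2}.
e_{257}(P,Q) = (20543248597155 + 1503705274816*t)^{180} = 5520208734354 + 1538113808104*t.

5520208734354 + 1538113808104*t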